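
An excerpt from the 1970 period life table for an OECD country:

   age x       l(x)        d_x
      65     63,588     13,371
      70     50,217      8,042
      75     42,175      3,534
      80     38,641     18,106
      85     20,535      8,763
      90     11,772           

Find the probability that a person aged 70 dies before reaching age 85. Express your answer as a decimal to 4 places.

0.5911

P(die before 85 | alive at 70) = 1 − l(85)/l(70) = 1 − 20,535/50,217 = (29,682)/50,217 = 0.591075.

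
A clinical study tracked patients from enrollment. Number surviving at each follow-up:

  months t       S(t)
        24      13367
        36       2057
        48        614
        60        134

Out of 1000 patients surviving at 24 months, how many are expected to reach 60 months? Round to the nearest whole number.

10

The relevant probability is 134/13367 = 0.010025.
Expected number = 1000 × 0.010025 = 10.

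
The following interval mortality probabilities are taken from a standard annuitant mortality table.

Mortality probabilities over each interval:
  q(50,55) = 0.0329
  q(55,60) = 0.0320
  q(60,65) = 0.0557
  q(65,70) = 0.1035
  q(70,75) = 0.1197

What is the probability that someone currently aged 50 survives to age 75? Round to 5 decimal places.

The overall survival probability is (1 − 0.0329) × (1 − 0.0320) × (1 − 0.0557) × (1 − 0.1035) × (1 − 0.1197).
= 0.9671 × 0.9680 × 0.9443 × 0.8965 × 0.8803 = 0.697650.

0.69765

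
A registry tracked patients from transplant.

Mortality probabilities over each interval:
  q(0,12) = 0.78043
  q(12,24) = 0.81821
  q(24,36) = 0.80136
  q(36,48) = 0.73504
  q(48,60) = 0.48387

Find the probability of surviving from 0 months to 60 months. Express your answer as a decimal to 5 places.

The overall survival probability is (1 − 0.78043) × (1 − 0.81821) × (1 − 0.80136) × (1 − 0.73504) × (1 − 0.48387).
= 0.21957 × 0.18179 × 0.19864 × 0.26496 × 0.51613 = 0.001084.

0.00108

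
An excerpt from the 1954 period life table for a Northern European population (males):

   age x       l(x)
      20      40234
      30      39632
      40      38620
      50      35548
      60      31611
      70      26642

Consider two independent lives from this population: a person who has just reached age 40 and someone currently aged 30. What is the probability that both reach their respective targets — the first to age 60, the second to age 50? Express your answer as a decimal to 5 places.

p₁ = l(60)/l(40) = 31611/38620 = 0.818514; p₂ = l(50)/l(30) = 35548/39632 = 0.896952.
P(both) = p₁ × p₂ = 0.818514 × 0.896952 = 0.734168.

0.73417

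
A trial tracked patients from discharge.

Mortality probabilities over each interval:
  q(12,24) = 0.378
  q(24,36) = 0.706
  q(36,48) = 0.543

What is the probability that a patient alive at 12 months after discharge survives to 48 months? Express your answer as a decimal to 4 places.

The overall survival probability is (1 − 0.378) × (1 − 0.706) × (1 − 0.543).
= 0.622 × 0.294 × 0.457 = 0.083571.

0.0836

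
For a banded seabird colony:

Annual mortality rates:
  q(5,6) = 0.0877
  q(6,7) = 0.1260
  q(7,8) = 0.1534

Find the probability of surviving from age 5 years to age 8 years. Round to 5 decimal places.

0.67504

The overall survival probability is (1 − 0.0877) × (1 − 0.1260) × (1 − 0.1534).
= 0.9123 × 0.8740 × 0.8466 = 0.675037.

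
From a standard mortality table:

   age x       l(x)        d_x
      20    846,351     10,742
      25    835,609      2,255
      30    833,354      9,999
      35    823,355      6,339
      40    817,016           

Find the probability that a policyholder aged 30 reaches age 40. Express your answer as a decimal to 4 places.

The conditional survival probability is l(40)/l(30) = 817,016/833,354 = 0.980395.

0.9804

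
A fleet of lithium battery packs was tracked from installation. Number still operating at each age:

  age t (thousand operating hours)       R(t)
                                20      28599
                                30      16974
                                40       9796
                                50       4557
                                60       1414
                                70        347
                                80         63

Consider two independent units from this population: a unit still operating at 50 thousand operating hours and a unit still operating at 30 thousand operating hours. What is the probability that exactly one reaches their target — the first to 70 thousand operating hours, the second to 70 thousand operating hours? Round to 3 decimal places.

0.093

p₁ = R(70)/R(50) = 347/4557 = 0.076147; p₂ = R(70)/R(30) = 347/16974 = 0.020443.
P(exactly one) = p₁(1−p₂) + (1−p₁)p₂ = 0.074590 + 0.018886 = 0.093477.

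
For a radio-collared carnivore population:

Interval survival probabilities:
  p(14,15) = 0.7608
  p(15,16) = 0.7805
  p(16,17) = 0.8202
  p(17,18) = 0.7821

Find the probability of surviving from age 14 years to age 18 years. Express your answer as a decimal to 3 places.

Chaining the interval survival probabilities: 0.7608 × 0.7805 × 0.8202 × 0.7821.
= 0.380913.

0.381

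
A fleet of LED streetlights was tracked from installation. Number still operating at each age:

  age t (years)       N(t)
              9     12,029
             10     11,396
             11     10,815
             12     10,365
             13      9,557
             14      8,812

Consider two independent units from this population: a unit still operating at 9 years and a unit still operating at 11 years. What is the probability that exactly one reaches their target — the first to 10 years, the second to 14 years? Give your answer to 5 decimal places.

p₁ = N(10)/N(9) = 11,396/12,029 = 0.947377; p₂ = N(14)/N(11) = 8,812/10,815 = 0.814794.
P(exactly one) = p₁(1−p₂) + (1−p₁)p₂ = 0.175460 + 0.042877 = 0.218337.

0.21834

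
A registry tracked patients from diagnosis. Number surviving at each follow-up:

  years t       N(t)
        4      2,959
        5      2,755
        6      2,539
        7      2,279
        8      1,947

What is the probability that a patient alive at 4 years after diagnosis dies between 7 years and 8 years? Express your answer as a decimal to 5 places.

0.11220

This is the probability of reaching 7 but not 8, conditional on being alive at 4: (N(7) − N(8)) / N(4).
= (2,279 − 1,947) / 2,959 = 332 / 2,959 = 0.112200.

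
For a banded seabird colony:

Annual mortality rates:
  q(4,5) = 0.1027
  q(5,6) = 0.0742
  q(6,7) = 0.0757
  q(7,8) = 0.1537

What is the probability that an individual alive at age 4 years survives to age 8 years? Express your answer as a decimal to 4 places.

0.6498

The overall survival probability is (1 − 0.1027) × (1 − 0.0742) × (1 − 0.0757) × (1 − 0.1537).
= 0.8973 × 0.9258 × 0.9243 × 0.8463 = 0.649819.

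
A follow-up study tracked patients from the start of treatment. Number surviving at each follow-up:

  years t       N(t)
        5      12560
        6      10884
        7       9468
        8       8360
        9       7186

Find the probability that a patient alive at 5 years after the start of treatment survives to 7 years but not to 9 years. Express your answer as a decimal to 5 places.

0.18169

This is the probability of reaching 7 but not 9, conditional on being alive at 5: (N(7) − N(9)) / N(5).
= (9468 − 7186) / 12560 = 2282 / 12560 = 0.181688.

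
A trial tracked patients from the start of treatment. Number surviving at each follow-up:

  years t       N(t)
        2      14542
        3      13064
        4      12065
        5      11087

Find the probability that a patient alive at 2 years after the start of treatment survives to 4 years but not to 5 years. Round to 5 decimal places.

0.06725

This is the probability of reaching 4 but not 5, conditional on being alive at 2: (N(4) − N(5)) / N(2).
= (12065 − 11087) / 14542 = 978 / 14542 = 0.067253.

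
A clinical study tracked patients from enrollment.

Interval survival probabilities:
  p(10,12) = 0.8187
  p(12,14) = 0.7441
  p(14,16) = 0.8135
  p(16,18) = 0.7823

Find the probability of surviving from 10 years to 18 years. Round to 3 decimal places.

Chaining the interval survival probabilities: 0.8187 × 0.7441 × 0.8135 × 0.7823.
= 0.387692.

0.388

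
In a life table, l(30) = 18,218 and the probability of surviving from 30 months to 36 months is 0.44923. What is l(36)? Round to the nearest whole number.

l(36) = l(30) × p = 18,218 × 0.44923 = 8184.

8184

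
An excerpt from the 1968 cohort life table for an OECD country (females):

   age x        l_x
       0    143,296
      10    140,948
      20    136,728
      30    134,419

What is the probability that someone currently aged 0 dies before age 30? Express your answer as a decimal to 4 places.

P(die before 30 | alive at 0) = 1 − l_30/l_0 = 1 − 134,419/143,296 = (8,877)/143,296 = 0.061949.

0.0619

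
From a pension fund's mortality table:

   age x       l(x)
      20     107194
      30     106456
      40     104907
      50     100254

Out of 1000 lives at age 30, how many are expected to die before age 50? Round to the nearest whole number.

58

The relevant probability is 1 − 100254/106456 = 0.058259.
Expected number = 1000 × 0.058259 = 58.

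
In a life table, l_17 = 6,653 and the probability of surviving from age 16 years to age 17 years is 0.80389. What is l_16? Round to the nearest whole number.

l_16 = l_17 / p = 6,653 / 0.80389 = 8276.

8276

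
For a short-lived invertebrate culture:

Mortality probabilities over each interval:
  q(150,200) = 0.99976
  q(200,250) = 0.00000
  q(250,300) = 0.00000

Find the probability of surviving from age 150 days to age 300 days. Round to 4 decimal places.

0.0002

The overall survival probability is (1 − 0.99976) × (1 − 0.00000) × (1 − 0.00000).
= 0.00024 × 1.00000 × 1.00000 = 0.000240.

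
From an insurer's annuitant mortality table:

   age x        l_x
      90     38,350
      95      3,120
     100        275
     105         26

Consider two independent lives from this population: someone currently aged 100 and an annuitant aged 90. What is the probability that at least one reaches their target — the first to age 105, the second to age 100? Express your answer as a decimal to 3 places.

0.101

p₁ = l_105/l_100 = 26/275 = 0.094545; p₂ = l_100/l_90 = 275/38,350 = 0.007171.
P(at least one) = 1 − (1−p₁)(1−p₂) = 1 − 0.905455 × 0.992829 = 0.101038.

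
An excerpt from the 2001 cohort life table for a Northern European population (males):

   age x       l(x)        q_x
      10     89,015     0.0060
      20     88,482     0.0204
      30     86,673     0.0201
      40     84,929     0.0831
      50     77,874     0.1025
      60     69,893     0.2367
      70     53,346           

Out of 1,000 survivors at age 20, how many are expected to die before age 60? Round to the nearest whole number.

210

The relevant probability is 1 − 69,893/88,482 = 0.210088.
Expected number = 1,000 × 0.210088 = 210.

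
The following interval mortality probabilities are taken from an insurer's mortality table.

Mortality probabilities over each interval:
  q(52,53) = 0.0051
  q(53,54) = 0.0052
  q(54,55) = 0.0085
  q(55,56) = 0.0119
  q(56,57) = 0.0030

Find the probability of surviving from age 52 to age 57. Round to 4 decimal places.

Survival from 52 to 57 is the product of surviving each interval: (1 − 0.0051) × (1 − 0.0052) × (1 − 0.0085) × (1 − 0.0119) × (1 − 0.0030).
= 0.9949 × 0.9948 × 0.9915 × 0.9881 × 0.9970 = 0.966727.

0.9667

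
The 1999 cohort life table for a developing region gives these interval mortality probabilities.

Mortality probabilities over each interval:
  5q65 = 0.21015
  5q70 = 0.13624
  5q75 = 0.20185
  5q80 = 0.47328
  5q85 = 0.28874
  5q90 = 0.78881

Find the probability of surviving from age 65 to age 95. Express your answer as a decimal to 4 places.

The overall survival probability is (1 − 0.21015) × (1 − 0.13624) × (1 − 0.20185) × (1 − 0.47328) × (1 − 0.28874) × (1 − 0.78881).
= 0.78985 × 0.86376 × 0.79815 × 0.52672 × 0.71126 × 0.21119 = 0.043083.

0.0431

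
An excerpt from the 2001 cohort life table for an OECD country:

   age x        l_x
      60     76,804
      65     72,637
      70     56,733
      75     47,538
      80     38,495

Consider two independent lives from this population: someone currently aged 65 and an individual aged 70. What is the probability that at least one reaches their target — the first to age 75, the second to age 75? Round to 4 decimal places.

p₁ = l_75/l_65 = 47,538/72,637 = 0.654460; p₂ = l_75/l_70 = 47,538/56,733 = 0.837925.
P(at least one) = 1 − (1−p₁)(1−p₂) = 1 − 0.345540 × 0.162075 = 0.943997.

0.9440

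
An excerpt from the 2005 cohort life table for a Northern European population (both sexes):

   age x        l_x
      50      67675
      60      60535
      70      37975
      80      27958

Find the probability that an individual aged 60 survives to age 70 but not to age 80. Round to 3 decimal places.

0.165

This is the probability of reaching 70 but not 80, conditional on being alive at 60: (l_70 − l_80) / l_60.
= (37975 − 27958) / 60535 = 10017 / 60535 = 0.165475.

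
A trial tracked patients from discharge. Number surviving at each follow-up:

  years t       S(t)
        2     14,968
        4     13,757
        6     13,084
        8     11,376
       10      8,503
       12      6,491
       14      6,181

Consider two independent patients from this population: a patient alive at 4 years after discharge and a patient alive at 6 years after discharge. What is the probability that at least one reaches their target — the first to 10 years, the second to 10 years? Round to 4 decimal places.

p₁ = S(10)/S(4) = 8,503/13,757 = 0.618085; p₂ = S(10)/S(6) = 8,503/13,084 = 0.649878.
P(at least one) = 1 − (1−p₁)(1−p₂) = 1 − 0.381915 × 0.350122 = 0.866283.

0.8663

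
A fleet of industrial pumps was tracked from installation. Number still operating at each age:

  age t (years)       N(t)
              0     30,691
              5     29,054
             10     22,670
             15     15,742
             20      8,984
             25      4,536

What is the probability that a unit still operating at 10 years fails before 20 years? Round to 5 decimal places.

P(fail before 20 | operational at 10) = 1 − N(20)/N(10) = 1 − 8,984/22,670 = (13,686)/22,670 = 0.603705.

0.60371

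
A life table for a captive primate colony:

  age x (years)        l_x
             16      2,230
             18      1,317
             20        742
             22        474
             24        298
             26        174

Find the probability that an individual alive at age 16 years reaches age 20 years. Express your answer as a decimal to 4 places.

The conditional survival probability is l_20/l_16 = 742/2,230 = 0.332735.

0.3327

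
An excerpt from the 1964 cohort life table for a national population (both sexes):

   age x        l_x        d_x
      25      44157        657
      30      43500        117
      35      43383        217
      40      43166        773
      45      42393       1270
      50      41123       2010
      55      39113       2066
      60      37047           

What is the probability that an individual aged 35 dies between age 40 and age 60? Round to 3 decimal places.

0.141

We want 5|20q35 = (l_40 − l_60)/l_35.
This is the probability of reaching 40 but not 60, conditional on being alive at 35: (l_40 − l_60) / l_35.
= (43166 − 37047) / 43383 = 6119 / 43383 = 0.141046.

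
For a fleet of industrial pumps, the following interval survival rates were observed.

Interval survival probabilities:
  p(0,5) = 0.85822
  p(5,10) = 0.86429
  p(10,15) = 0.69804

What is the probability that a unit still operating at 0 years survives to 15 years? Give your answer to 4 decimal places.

0.5178

Survival from 0 to 15 is the product of surviving each interval: 0.85822 × 0.86429 × 0.69804.
= 0.517772.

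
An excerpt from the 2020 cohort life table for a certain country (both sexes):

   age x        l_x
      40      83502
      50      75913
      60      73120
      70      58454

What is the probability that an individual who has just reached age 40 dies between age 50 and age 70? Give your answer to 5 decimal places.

This is the probability of reaching 50 but not 70, conditional on being alive at 40: (l_50 − l_70) / l_40.
= (75913 − 58454) / 83502 = 17459 / 83502 = 0.209085.

0.20908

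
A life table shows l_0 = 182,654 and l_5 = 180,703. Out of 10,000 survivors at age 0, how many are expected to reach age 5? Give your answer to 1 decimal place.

9893.2

The relevant probability is 180,703/182,654 = 0.989319.
Expected number = 10,000 × 0.989319 = 9893.2.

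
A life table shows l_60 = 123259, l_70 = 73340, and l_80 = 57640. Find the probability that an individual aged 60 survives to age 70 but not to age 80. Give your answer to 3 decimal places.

0.127

We want 10|10q60 = (l_70 − l_80)/l_60.
This is the probability of reaching 70 but not 80, conditional on being alive at 60: (l_70 − l_80) / l_60.
= (73340 − 57640) / 123259 = 15700 / 123259 = 0.127374.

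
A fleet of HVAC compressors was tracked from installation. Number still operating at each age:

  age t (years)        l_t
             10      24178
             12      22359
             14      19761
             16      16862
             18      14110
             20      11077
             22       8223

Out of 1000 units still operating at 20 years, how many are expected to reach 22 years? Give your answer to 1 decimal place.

The relevant probability is 8223/11077 = 0.742349.
Expected number = 1000 × 0.742349 = 742.3.

742.3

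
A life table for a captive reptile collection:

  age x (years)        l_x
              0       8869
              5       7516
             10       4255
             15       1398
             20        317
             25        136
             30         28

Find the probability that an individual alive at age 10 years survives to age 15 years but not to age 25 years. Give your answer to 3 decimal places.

0.297

This is the probability of reaching 15 but not 25, conditional on being alive at 10: (l_15 − l_25) / l_10.
= (1398 − 136) / 4255 = 1262 / 4255 = 0.296592.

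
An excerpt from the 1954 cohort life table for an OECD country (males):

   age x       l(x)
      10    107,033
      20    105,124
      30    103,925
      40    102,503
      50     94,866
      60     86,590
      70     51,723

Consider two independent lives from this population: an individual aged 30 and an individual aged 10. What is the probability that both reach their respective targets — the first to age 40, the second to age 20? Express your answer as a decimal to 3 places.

p₁ = l(40)/l(30) = 102,503/103,925 = 0.986317; p₂ = l(20)/l(10) = 105,124/107,033 = 0.982164.
P(both) = p₁ × p₂ = 0.986317 × 0.982164 = 0.968725.

0.969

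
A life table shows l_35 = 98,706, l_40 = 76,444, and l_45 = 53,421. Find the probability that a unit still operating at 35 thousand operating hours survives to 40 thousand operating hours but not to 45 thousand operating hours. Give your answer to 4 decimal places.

This is the probability of reaching 40 but not 45, conditional on being operational at 35: (l_40 − l_45) / l_35.
= (76,444 − 53,421) / 98,706 = 23,023 / 98,706 = 0.233248.

0.2332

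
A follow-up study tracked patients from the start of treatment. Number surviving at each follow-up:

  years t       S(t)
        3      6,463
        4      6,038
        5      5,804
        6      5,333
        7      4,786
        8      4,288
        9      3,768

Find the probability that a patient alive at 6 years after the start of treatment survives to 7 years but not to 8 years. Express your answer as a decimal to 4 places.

This is the probability of reaching 7 but not 8, conditional on being alive at 6: (S(7) − S(8)) / S(6).
= (4,786 − 4,288) / 5,333 = 498 / 5,333 = 0.093381.

0.0934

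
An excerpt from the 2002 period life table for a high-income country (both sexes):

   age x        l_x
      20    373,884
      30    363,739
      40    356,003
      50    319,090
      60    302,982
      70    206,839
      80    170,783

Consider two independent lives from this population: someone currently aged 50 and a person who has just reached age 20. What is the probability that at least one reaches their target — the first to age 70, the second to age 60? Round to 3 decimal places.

p₁ = l_70/l_50 = 206,839/319,090 = 0.648215; p₂ = l_60/l_20 = 302,982/373,884 = 0.810364.
P(at least one) = 1 − (1−p₁)(1−p₂) = 1 − 0.351785 × 0.189636 = 0.933289.

0.933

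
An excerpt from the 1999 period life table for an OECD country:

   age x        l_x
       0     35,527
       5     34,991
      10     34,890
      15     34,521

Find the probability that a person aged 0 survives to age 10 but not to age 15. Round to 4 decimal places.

0.0104

This is the probability of reaching 10 but not 15, conditional on being alive at 0: (l_10 − l_15) / l_0.
= (34,890 − 34,521) / 35,527 = 369 / 35,527 = 0.010386.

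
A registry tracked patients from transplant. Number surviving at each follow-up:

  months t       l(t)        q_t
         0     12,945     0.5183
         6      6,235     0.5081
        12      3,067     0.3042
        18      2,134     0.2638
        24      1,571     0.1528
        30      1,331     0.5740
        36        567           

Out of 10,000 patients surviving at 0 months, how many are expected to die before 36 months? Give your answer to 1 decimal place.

The relevant probability is 1 − 567/12,945 = 0.956199.
Expected number = 10,000 × 0.956199 = 9562.0.

9562.0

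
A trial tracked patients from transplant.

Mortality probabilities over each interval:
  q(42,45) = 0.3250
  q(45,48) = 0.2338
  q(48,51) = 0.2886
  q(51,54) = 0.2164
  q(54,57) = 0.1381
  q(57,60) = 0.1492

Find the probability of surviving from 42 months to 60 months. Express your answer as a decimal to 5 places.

Survival from 42 to 60 is the product of surviving each interval: (1 − 0.3250) × (1 − 0.2338) × (1 − 0.2886) × (1 − 0.2164) × (1 − 0.1381) × (1 − 0.1492).
= 0.6750 × 0.7662 × 0.7114 × 0.7836 × 0.8619 × 0.8508 = 0.211416.

0.21142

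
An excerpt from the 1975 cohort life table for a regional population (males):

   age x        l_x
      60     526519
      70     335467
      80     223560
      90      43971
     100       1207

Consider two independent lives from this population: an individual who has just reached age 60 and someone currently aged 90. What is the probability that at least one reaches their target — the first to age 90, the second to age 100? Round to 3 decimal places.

0.109

p₁ = l_90/l_60 = 43971/526519 = 0.083513; p₂ = l_100/l_90 = 1207/43971 = 0.027450.
P(at least one) = 1 − (1−p₁)(1−p₂) = 1 − 0.916487 × 0.972550 = 0.108671.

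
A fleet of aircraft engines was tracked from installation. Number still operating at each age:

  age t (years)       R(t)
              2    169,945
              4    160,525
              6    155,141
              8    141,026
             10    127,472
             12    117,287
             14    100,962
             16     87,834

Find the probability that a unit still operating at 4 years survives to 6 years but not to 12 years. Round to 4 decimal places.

0.2358

This is the probability of reaching 6 but not 12, conditional on being operational at 4: (R(6) − R(12)) / R(4).
= (155,141 − 117,287) / 160,525 = 37,854 / 160,525 = 0.235814.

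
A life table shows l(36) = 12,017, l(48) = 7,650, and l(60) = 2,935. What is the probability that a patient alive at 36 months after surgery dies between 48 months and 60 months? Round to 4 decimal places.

This is the probability of reaching 48 but not 60, conditional on being alive at 36: (l(48) − l(60)) / l(36).
= (7,650 − 2,935) / 12,017 = 4,715 / 12,017 = 0.392361.

0.3924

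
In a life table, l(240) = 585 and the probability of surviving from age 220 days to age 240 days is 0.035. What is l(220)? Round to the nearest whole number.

16714

l(220) = l(240) / p = 585 / 0.035 = 16714.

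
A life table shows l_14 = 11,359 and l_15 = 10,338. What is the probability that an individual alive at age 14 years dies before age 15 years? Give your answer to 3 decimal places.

0.090

P(die before 15 | alive at 14) = 1 − l_15/l_14 = 1 − 10,338/11,359 = (1,021)/11,359 = 0.089885.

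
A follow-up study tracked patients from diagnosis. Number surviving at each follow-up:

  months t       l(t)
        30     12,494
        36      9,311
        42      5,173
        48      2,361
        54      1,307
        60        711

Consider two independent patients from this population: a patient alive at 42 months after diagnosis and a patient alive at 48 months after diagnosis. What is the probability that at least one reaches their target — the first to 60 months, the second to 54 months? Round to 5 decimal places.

0.61494

p₁ = l(60)/l(42) = 711/5,173 = 0.137444; p₂ = l(54)/l(48) = 1,307/2,361 = 0.553579.
P(at least one) = 1 − (1−p₁)(1−p₂) = 1 − 0.862556 × 0.446421 = 0.614937.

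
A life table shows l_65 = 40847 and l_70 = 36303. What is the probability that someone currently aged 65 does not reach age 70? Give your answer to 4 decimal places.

0.1112

P(die before 70 | alive at 65) = 1 − l_70/l_65 = 1 − 36303/40847 = (4544)/40847 = 0.111244.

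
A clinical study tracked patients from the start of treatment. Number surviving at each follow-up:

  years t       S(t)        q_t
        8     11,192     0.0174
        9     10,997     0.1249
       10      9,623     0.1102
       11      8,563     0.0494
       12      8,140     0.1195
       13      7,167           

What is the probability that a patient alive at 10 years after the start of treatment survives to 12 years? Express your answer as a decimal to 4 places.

0.8459

The conditional survival probability is S(12)/S(10) = 8,140/9,623 = 0.845890.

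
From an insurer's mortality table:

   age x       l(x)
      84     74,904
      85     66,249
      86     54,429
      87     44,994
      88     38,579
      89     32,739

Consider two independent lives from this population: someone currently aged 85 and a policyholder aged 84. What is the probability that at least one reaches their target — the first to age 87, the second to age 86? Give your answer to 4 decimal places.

p₁ = l(87)/l(85) = 44,994/66,249 = 0.679165; p₂ = l(86)/l(84) = 54,429/74,904 = 0.726650.
P(at least one) = 1 − (1−p₁)(1−p₂) = 1 − 0.320835 × 0.273350 = 0.912300.

0.9123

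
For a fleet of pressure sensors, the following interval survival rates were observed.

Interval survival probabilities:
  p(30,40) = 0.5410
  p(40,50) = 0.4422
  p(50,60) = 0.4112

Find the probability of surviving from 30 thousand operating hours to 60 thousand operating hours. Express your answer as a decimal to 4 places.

0.0984

P(survive 30→60) = 0.5410 × 0.4422 × 0.4112.
= 0.098371.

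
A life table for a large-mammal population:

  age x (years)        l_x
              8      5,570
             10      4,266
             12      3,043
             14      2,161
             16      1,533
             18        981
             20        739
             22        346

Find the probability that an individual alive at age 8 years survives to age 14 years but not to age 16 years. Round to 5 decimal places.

0.11275

This is the probability of reaching 14 but not 16, conditional on being alive at 8: (l_14 − l_16) / l_8.
= (2,161 − 1,533) / 5,570 = 628 / 5,570 = 0.112747.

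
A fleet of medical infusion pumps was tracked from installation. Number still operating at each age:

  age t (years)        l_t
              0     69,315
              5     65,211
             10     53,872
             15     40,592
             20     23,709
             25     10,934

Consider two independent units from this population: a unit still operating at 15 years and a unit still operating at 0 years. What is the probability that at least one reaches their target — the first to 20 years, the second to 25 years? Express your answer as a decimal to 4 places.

p₁ = l_20/l_15 = 23,709/40,592 = 0.584081; p₂ = l_25/l_0 = 10,934/69,315 = 0.157744.
P(at least one) = 1 − (1−p₁)(1−p₂) = 1 − 0.415919 × 0.842256 = 0.649690.

0.6497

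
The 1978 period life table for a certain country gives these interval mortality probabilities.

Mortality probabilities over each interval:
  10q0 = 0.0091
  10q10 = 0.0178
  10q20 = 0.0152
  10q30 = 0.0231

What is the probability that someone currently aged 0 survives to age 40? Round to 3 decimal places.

0.936

40p0 = (1 − 0.0091) × (1 − 0.0178) × (1 − 0.0152) × (1 − 0.0231).
= 0.9909 × 0.9822 × 0.9848 × 0.9769 = 0.936328.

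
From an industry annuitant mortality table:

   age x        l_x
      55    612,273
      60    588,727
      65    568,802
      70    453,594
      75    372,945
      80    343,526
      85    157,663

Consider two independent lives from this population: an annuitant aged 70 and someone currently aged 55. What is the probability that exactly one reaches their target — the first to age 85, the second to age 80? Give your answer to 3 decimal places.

p₁ = l_85/l_70 = 157,663/453,594 = 0.347586; p₂ = l_80/l_55 = 343,526/612,273 = 0.561067.
P(exactly one) = p₁(1−p₂) + (1−p₁)p₂ = 0.152567 + 0.366048 = 0.518615.

0.519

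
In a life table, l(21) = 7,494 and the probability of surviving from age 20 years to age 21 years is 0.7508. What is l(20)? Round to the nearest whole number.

9981

l(20) = l(21) / p = 7,494 / 0.7508 = 9981.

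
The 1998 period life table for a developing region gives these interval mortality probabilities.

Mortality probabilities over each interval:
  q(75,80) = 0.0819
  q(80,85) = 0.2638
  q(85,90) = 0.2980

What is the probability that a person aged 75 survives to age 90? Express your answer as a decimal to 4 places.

0.4745

P(survive 75→90) = (1 − 0.0819) × (1 − 0.2638) × (1 − 0.2980).
= 0.9181 × 0.7362 × 0.7020 = 0.474485.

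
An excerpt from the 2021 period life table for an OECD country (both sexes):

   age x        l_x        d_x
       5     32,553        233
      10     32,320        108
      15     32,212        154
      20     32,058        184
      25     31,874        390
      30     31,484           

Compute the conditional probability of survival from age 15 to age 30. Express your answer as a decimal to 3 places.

The conditional survival probability is l_30/l_15 = 31,484/32,212 = 0.977400.

0.977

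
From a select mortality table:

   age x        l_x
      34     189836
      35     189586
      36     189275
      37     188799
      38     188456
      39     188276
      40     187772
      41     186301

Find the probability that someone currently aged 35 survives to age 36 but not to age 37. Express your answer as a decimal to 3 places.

This is the probability of reaching 36 but not 37, conditional on being alive at 35: (l_36 − l_37) / l_35.
= (189275 − 188799) / 189586 = 476 / 189586 = 0.002511.

0.003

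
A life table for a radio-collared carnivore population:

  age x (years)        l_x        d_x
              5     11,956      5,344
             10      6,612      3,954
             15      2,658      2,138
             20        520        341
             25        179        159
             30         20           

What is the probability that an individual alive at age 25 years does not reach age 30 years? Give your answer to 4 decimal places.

0.8883

P(die before 30 | alive at 25) = 1 − l_30/l_25 = 1 − 20/179 = (159)/179 = 0.888268.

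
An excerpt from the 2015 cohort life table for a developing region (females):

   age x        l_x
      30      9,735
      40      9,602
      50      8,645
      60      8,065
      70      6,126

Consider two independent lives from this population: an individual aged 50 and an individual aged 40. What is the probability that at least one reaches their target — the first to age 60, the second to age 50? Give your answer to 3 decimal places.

0.993

p₁ = l_60/l_50 = 8,065/8,645 = 0.932909; p₂ = l_50/l_40 = 8,645/9,602 = 0.900333.
P(at least one) = 1 − (1−p₁)(1−p₂) = 1 − 0.067091 × 0.099667 = 0.993313.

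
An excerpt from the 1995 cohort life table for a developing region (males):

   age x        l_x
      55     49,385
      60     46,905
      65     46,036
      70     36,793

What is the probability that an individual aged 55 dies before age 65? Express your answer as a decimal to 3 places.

0.068

P(die before 65 | alive at 55) = 1 − l_65/l_55 = 1 − 46,036/49,385 = (3,349)/49,385 = 0.067814.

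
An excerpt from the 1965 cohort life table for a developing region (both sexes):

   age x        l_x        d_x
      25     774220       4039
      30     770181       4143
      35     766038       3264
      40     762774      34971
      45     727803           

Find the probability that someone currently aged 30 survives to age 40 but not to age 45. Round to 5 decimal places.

0.04541

This is the probability of reaching 40 but not 45, conditional on being alive at 30: (l_40 − l_45) / l_30.
= (762774 − 727803) / 770181 = 34971 / 770181 = 0.045406.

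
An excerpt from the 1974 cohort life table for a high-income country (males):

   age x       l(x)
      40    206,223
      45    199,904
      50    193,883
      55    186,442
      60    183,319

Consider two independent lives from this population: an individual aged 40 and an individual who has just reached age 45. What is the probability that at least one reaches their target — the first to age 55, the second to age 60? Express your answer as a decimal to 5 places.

p₁ = l(55)/l(40) = 186,442/206,223 = 0.904080; p₂ = l(60)/l(45) = 183,319/199,904 = 0.917035.
P(at least one) = 1 − (1−p₁)(1−p₂) = 1 − 0.095920 × 0.082965 = 0.992042.

0.99204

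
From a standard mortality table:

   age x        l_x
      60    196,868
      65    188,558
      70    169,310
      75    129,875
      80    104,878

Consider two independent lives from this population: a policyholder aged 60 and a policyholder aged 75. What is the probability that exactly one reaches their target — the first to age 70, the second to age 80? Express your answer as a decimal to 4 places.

p₁ = l_70/l_60 = 169,310/196,868 = 0.860018; p₂ = l_80/l_75 = 104,878/129,875 = 0.807530.
P(exactly one) = p₁(1−p₂) + (1−p₁)p₂ = 0.165528 + 0.113040 = 0.278567.

0.2786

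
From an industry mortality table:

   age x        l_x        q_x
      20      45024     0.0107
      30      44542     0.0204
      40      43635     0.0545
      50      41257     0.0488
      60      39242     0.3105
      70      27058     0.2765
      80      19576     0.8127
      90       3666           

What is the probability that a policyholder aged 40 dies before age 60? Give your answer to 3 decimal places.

P(die before 60 | alive at 40) = 1 − l_60/l_40 = 1 − 39242/43635 = (4393)/43635 = 0.100676.

0.101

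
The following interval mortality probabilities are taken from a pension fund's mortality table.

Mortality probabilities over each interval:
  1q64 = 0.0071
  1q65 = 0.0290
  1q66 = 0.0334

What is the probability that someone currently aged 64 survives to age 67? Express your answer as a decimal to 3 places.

Survival from 64 to 67 is the product of surviving each interval: (1 − 0.0071) × (1 − 0.0290) × (1 − 0.0334).
= 0.9929 × 0.9710 × 0.9666 = 0.931905.

0.932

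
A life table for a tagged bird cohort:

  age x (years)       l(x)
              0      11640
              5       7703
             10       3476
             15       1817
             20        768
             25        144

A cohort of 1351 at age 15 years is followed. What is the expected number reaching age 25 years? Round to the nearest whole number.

The relevant probability is 144/1817 = 0.079252.
Expected number = 1351 × 0.079252 = 107.

107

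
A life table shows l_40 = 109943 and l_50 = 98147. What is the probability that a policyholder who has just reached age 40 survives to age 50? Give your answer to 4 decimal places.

We want 10p40 = l_50/l_40.
The conditional survival probability is l_50/l_40 = 98147/109943 = 0.892708.

0.8927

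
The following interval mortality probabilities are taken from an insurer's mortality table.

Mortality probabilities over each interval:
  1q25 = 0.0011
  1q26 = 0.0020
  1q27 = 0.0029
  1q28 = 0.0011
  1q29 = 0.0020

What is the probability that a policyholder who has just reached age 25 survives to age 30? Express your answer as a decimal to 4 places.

The overall survival probability is (1 − 0.0011) × (1 − 0.0020) × (1 − 0.0029) × (1 − 0.0011) × (1 − 0.0020).
= 0.9989 × 0.9980 × 0.9971 × 0.9989 × 0.9980 = 0.990932.

0.9909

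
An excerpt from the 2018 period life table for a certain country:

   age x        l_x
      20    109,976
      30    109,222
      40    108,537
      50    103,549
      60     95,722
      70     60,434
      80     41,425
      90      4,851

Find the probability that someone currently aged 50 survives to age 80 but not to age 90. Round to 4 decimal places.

0.3532

We want 30|10q50 = (l_80 − l_90)/l_50.
This is the probability of reaching 80 but not 90, conditional on being alive at 50: (l_80 − l_90) / l_50.
= (41,425 − 4,851) / 103,549 = 36,574 / 103,549 = 0.353205.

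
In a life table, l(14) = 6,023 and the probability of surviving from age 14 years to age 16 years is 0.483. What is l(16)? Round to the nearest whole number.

l(16) = l(14) × p = 6,023 × 0.483 = 2909.

2909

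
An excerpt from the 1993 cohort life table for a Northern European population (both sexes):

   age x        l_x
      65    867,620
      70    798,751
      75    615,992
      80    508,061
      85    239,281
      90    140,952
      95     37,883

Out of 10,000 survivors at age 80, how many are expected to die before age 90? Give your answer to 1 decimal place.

The relevant probability is 1 − 140,952/508,061 = 0.722569.
Expected number = 10,000 × 0.722569 = 7225.7.

7225.7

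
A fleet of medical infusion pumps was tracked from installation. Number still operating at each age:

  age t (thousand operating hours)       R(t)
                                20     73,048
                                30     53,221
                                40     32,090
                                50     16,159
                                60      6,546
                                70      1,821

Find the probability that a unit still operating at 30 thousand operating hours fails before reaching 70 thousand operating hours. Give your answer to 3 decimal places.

0.966

P(fail before 70 | operational at 30) = 1 − R(70)/R(30) = 1 − 1,821/53,221 = (51,400)/53,221 = 0.965784.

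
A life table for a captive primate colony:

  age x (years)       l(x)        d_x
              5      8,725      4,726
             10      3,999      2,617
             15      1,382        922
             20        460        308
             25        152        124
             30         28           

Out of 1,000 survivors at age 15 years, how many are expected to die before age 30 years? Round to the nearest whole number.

980

The relevant probability is 1 − 28/1,382 = 0.979740.
Expected number = 1,000 × 0.979740 = 980.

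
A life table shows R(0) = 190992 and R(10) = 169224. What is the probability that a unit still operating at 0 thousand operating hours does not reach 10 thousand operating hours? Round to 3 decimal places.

0.114

P(fail before 10 | operational at 0) = 1 − R(10)/R(0) = 1 − 169224/190992 = (21768)/190992 = 0.113973.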